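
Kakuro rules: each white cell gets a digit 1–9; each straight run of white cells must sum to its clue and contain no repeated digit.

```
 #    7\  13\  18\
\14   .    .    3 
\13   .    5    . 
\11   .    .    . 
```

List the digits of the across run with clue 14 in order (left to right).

4 7 3

7 in 3 cells must be {1,2,4}.
No cell is forced outright now. R1C1 can only be 2 or 4 (the digits allowed by both its 14 across and its 7 down). If R1C1 = 2: then R1C2 would have to be in {9} for the 14 across but in {1,2,6,7} for the 13 down — contradiction. So R1C1 = 4.
R1C2 = 14 − 7 = 7 completes the 14 across.
R3C2 = 13 − 12 = 1 completes the 13 down.
R3C1 = 2: the only remaining digit allowed by both the 11 across and the 7 down.
R3C3 = 11 − 3 = 8 completes the 11 across.
R2C1 = 7 − 6 = 1 completes the 7 down.
R2C3 = 13 − 6 = 7 completes the 13 across.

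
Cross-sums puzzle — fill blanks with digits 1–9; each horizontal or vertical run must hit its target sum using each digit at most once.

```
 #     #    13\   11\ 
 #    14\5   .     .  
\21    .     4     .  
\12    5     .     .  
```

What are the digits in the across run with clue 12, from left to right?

5 6 1

R2C1 = 14 − 5 = 9 completes the 14 down.
R2C3 = 21 − 13 = 8 completes the 21 across.
Given what's placed, R3C3 must be 1 to fit the 12 across and 11 down.
R1C3 = 11 − 9 = 2 completes the 11 down.
R3C2 = 12 − 6 = 6 completes the 12 across.
R1C2 = 5 − 2 = 3 completes the 5 across.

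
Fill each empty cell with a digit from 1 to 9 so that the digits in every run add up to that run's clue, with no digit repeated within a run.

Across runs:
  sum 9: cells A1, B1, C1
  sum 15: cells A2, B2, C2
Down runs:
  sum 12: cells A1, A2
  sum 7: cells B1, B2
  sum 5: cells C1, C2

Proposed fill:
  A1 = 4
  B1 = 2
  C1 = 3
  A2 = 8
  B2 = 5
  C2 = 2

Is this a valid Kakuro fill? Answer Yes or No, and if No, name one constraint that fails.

Across: 4+2+3=9; 8+5+2=15. Down: 4+8=12; 2+5=7; 3+2=5. No digit repeats within any run.

Yes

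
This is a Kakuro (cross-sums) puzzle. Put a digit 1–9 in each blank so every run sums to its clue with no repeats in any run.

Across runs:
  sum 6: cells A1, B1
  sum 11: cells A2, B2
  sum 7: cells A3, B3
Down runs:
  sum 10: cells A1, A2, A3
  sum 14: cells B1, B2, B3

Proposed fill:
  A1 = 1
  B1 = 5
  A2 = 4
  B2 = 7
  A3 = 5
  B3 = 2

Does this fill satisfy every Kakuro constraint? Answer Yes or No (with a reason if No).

Yes

Across: 1+5=6; 4+7=11; 5+2=7. Down: 1+4+5=10; 5+7+2=14. No digit repeats within any run.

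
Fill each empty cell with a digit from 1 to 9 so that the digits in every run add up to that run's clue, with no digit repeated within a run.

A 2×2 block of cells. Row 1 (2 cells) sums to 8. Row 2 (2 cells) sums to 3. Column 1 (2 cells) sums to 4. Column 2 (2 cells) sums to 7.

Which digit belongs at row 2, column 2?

2

3 in 2 cells must be {1,2}; 4 in 2 cells must be {1,3}.
The 3 across and the 4 down share only 1, so (2,1) = 1.
(2,2) = 3 − 1 = 2 completes the 3 across.
(1,1) = 4 − 1 = 3 completes the 4 down.
(1,2) = 8 − 3 = 5 completes the 8 across.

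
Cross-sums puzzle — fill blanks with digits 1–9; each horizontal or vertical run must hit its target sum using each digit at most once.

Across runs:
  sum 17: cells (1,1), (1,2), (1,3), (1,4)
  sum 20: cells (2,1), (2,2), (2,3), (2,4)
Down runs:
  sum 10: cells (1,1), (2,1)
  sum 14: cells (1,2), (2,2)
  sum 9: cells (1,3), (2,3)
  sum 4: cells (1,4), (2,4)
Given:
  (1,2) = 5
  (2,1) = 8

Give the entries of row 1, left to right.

2 5 7 3

4 in 2 cells must be {1,3}.
(1,1) = 10 − 8 = 2 completes the 10 down.
(2,2) = 14 − 5 = 9 completes the 14 down.
(2,4) = 1: the only remaining digit allowed by both the 20 across and the 4 down.
(1,4) = 4 − 1 = 3 completes the 4 down.
(2,3) = 20 − 18 = 2 completes the 20 across.
(1,3) = 17 − 10 = 7 completes the 17 across.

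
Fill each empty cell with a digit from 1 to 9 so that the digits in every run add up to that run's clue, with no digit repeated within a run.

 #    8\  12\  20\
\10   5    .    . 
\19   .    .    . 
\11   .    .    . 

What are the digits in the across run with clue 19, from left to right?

Given what's placed, R2C1 must be 2 to fit the 19 across and 8 down.
R3C1 = 8 − 7 = 1 completes the 8 down.
Nothing is forced directly, so branch on R2C2, whose candidates are 8 or 9. If R2C2 = 9: that forces R2C3 = 8, R3C2 = 2, after which R3C3 would have to be in {8} for the 11 across but in {3,5,7,9} for the 20 down — contradiction. So R2C2 = 8.
R2C3 = 19 − 10 = 9 completes the 19 across.
Given what's placed, R3C2 must be 3 to fit the 11 across and 12 down.
R3C3 = 11 − 4 = 7 completes the 11 across.
R1C2 = 12 − 11 = 1 completes the 12 down.
R1C3 = 10 − 6 = 4 completes the 10 across.

2 8 9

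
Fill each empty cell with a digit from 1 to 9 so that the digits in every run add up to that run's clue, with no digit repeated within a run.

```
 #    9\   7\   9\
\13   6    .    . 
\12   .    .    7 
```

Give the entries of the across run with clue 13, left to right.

6 5 2

R1C3 = 9 − 7 = 2 completes the 9 down.
R2C1 = 9 − 6 = 3 completes the 9 down.
R2C2 = 12 − 10 = 2 completes the 12 across.
R1C2 = 13 − 8 = 5 completes the 13 across.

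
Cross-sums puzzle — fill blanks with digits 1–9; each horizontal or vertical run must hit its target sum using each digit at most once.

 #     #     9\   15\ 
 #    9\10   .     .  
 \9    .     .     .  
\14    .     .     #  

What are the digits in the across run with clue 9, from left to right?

1 2 6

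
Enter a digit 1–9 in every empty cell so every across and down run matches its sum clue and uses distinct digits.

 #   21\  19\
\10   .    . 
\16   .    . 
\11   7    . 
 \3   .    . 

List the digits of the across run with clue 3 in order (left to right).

1, 2

16 in 2 cells must be {7,9}; 3 in 2 cells must be {1,2}.
Given what's placed, R2C1 must be 9 to fit the 16 across and 21 down.
R2C2 = 16 − 9 = 7 completes the 16 across.
R3C2 = 11 − 7 = 4 completes the 11 across.
R4C2 = 2: the only remaining digit allowed by both the 3 across and the 19 down.
R1C2 = 19 − 13 = 6 completes the 19 down.
R4C1 = 3 − 2 = 1 completes the 3 across.
R1C1 = 10 − 6 = 4 completes the 10 across.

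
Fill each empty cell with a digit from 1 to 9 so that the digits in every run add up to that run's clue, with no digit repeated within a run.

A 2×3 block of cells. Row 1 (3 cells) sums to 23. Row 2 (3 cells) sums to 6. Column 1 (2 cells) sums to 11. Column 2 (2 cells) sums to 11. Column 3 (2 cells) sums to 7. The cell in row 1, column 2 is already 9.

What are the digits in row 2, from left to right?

3 2 1

23 in 3 cells must be {6,8,9}; 6 in 3 cells must be {1,2,3}.
Given what's placed, (1,3) must be 6 to fit the 23 across and 7 down.
(2,2) = 11 − 9 = 2 completes the 11 down.
(2,3) = 7 − 6 = 1 completes the 7 down.
(1,1) = 23 − 15 = 8 completes the 23 across.
(2,1) = 6 − 3 = 3 completes the 6 across.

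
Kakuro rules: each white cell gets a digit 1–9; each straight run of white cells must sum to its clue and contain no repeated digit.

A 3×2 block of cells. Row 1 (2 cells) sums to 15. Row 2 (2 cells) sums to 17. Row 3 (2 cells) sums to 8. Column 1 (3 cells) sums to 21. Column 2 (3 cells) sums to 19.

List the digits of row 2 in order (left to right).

8 9

17 in 2 cells must be {8,9}.
Nothing is forced directly, so branch on (3,1), whose candidates are 5 or 6 or 7. If (3,1) = 5: that forces (2,1) = 9, (2,2) = 8, after which (3,2) would have to be in {3} for the 8 across but in {2,4,5,6,7,9} for the 19 down — contradiction. If (3,1) = 7: then (3,2) would have to be in {1} for the 8 across but in {2,3,4,5,6,7,8,9} for the 19 down — contradiction. So (3,1) = 6.
Given what's placed, (2,1) must be 8 to fit the 17 across and 21 down.
(2,2) = 17 − 8 = 9 completes the 17 across.
(3,2) = 8 − 6 = 2 completes the 8 across.
(1,1) = 21 − 14 = 7 completes the 21 down.
(1,2) = 15 − 7 = 8 completes the 15 across.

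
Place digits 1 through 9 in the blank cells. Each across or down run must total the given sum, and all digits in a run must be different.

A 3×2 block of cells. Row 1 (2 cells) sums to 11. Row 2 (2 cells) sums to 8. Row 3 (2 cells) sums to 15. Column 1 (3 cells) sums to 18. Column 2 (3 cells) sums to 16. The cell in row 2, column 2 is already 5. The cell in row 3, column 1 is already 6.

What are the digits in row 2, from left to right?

3 5

(2,1) = 8 − 5 = 3 completes the 8 across.
(3,2) = 15 − 6 = 9 completes the 15 across.
(1,1) = 18 − 9 = 9 completes the 18 down.
(1,2) = 11 − 9 = 2 completes the 11 across.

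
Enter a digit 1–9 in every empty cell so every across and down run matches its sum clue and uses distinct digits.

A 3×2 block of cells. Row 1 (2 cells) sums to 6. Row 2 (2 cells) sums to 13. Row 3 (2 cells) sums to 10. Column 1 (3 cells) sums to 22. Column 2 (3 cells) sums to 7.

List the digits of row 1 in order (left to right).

7 in 3 cells must be {1,2,4}.
The 6 across and the 22 down share only 5, so (1,1) = 5.
(1,2) = 6 − 5 = 1 completes the 6 across.
Given what's placed, (2,2) must be 4 to fit the 13 across and 7 down.
(3,2) = 7 − 5 = 2 completes the 7 down.
(2,1) = 13 − 4 = 9 completes the 13 across.
(3,1) = 10 − 2 = 8 completes the 10 across.

5 1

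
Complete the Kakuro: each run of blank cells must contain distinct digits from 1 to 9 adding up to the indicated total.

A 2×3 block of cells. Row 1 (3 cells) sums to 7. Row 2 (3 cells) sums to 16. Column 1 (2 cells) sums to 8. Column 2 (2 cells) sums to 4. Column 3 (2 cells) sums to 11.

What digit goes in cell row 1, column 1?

7 in 3 cells must be {1,2,4}; 4 in 2 cells must be {1,3}.
The 7 across and the 4 down share only 1, so (1,2) = 1.
(2,2) = 4 − 1 = 3 completes the 4 down.
Given what's placed, (1,1) must be 2 to fit the 7 across and 8 down.
(1,3) = 7 − 3 = 4 completes the 7 across.
(2,1) = 8 − 2 = 6 completes the 8 down.
(2,3) = 16 − 9 = 7 completes the 16 across.

2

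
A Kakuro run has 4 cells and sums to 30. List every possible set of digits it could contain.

4 distinct digits from 1–9 sum between 10 and 30.
Only one set works: {6,7,8,9}.

{6,7,8,9}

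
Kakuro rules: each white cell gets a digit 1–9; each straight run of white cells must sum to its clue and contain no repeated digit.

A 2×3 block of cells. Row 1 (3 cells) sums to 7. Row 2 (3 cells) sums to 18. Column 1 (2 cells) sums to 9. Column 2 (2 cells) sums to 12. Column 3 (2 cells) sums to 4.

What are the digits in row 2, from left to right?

7, 8, 3

7 in 3 cells must be {1,2,4}; 4 in 2 cells must be {1,3}.
The 7 across and the 12 down share only 4, so (1,2) = 4.
Given what's placed, (1,3) must be 1 to fit the 7 across and 4 down.
(2,2) = 12 − 4 = 8 completes the 12 down.
(2,3) = 4 − 1 = 3 completes the 4 down.
(1,1) = 7 − 5 = 2 completes the 7 across.
(2,1) = 18 − 11 = 7 completes the 18 across.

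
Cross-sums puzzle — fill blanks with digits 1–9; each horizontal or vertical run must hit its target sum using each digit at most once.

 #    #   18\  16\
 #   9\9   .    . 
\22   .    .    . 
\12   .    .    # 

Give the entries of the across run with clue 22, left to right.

6 7 9

16 in 2 cells must be {7,9}.
The 9 across and the 16 down share only 7, so R1C3 = 7.
R2C3 = 16 − 7 = 9 completes the 16 down.
R1C2 = 9 − 7 = 2 completes the 9 across.
R2C2 = 7: the only remaining digit allowed by both the 22 across and the 18 down.
R3C2 = 18 − 9 = 9 completes the 18 down.
R2C1 = 22 − 16 = 6 completes the 22 across.
R3C1 = 12 − 9 = 3 completes the 12 across.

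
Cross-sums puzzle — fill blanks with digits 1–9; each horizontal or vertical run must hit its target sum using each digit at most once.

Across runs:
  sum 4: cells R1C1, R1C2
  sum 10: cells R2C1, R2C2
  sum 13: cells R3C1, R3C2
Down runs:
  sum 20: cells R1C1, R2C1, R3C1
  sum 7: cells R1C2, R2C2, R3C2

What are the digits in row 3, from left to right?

9 4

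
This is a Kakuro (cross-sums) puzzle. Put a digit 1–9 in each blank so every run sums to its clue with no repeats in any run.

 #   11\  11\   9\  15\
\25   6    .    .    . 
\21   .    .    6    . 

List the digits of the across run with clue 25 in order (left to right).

6 9 3 7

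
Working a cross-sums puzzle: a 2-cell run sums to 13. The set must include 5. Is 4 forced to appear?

No

The only way to make 13 from 2 distinct digits under that restriction is {5,8}, which does not contain 4.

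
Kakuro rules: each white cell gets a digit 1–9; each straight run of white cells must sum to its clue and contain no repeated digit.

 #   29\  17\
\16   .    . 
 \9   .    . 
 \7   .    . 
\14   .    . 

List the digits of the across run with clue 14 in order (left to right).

16 in 2 cells must be {7,9}; 29 in 4 cells must be {5,7,8,9}.
Only 5 fits R3C1 under both its across sum 7 and down sum 29.
R3C2 = 7 − 5 = 2 completes the 7 across.
Nothing is forced directly, so branch on R4C1, whose candidates are 8 or 9. If R4C1 = 8: that forces R2C1 = 7, after which R2C2 would have to be in {2} for the 9 across but in {1,3,4,5,6,7,8,9} for the 17 down — contradiction. So R4C1 = 9.
R1C1 = 7: the only remaining digit allowed by both the 16 across and the 29 down.
R1C2 = 16 − 7 = 9 completes the 16 across.
R2C1 = 29 − 21 = 8 completes the 29 down.
R2C2 = 9 − 8 = 1 completes the 9 across.
R4C2 = 14 − 9 = 5 completes the 14 across.

9 5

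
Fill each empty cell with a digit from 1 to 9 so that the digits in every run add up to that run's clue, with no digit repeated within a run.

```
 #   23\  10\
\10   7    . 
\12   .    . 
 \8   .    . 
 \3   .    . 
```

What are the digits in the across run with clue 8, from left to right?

3 in 2 cells must be {1,2}; 10 in 4 cells must be {1,2,3,4}.
R1C2 = 10 − 7 = 3 completes the 10 across.
Given what's placed, R2C2 must be 4 to fit the 12 across and 10 down.
R2C1 = 12 − 4 = 8 completes the 12 across.
Given what's placed, R4C1 must be 2 to fit the 3 across and 23 down.
R4C2 = 3 − 2 = 1 completes the 3 across.
R3C1 = 23 − 17 = 6 completes the 23 down.
R3C2 = 8 − 6 = 2 completes the 8 across.

6 2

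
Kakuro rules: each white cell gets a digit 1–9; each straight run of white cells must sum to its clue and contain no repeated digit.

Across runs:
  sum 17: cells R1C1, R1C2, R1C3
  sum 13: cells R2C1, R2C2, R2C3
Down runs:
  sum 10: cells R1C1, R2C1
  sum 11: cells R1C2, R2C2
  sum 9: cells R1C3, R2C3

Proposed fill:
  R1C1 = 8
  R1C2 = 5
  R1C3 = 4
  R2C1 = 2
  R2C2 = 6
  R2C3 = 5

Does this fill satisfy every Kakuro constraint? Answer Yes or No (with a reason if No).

Across: 8+5+4=17; 2+6+5=13. Down: 8+2=10; 5+6=11; 4+5=9. No digit repeats within any run.

Yes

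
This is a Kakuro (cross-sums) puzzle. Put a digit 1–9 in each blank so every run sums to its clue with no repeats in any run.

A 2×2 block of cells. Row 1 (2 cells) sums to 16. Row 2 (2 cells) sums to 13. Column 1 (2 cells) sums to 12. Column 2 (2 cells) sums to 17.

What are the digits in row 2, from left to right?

5 8

16 in 2 cells must be {7,9}; 17 in 2 cells must be {8,9}.
The 16 across and the 17 down share only 9, so (1,2) = 9.
(2,2) = 17 − 9 = 8 completes the 17 down.
(1,1) = 16 − 9 = 7 completes the 16 across.
(2,1) = 13 − 8 = 5 completes the 13 across.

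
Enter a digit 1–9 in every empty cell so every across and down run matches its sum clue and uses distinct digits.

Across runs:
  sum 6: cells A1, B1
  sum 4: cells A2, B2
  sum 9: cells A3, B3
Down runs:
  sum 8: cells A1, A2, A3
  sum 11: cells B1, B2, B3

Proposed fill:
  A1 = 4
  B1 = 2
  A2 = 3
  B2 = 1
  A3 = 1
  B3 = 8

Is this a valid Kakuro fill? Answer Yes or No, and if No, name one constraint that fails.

Yes

Across: 4+2=6; 3+1=4; 1+8=9. Down: 4+3+1=8; 2+1+8=11. No digit repeats within any run.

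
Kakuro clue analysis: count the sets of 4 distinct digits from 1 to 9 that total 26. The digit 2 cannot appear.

4 distinct digits from 1–9 sum between 10 and 30.
Dropping sets that contain 2.
Enumerating: {3,6,8,9}, {4,5,8,9}, {4,6,7,9}, {5,6,7,8}.

4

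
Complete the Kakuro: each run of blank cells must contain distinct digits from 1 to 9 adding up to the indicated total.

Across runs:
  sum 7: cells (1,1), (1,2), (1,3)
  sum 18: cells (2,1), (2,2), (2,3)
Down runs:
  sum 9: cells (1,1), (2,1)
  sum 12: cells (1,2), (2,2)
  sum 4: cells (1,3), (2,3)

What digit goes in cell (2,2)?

7 in 3 cells must be {1,2,4}; 4 in 2 cells must be {1,3}.
The 7 across and the 12 down share only 4, so (1,2) = 4.
Given what's placed, (1,3) must be 1 to fit the 7 across and 4 down.
(2,2) = 12 − 4 = 8 completes the 12 down.
(2,3) = 4 − 1 = 3 completes the 4 down.
(1,1) = 7 − 5 = 2 completes the 7 across.
(2,1) = 18 − 11 = 7 completes the 18 across.

8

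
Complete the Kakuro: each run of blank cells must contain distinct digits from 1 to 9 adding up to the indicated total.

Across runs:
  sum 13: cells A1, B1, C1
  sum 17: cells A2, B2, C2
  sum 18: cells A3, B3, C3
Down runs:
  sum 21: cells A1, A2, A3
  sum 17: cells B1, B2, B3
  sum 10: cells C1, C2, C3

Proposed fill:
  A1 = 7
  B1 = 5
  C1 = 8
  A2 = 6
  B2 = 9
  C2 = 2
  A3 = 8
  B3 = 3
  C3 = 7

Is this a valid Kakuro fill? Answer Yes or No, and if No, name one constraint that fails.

No — the across run A1–C1 sums to 20, not 13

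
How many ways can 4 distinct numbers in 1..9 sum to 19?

11

4 distinct digits from 1–9 sum between 10 and 30.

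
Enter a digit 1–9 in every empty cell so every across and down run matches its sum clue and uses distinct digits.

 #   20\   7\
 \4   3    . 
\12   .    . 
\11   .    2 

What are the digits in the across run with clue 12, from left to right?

8 4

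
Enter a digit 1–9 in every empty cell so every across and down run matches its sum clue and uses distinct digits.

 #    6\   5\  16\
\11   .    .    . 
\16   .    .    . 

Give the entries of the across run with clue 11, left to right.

1 3 7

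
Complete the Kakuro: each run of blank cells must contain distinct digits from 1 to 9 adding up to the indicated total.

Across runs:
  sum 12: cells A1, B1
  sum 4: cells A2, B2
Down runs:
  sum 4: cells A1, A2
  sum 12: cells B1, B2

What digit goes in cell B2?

3

4 in 2 cells must be {1,3}.
The 12 across and the 4 down share only 3, so A1 = 3.
B1 = 12 − 3 = 9 completes the 12 across.
A2 = 4 − 3 = 1 completes the 4 down.
B2 = 4 − 1 = 3 completes the 4 across.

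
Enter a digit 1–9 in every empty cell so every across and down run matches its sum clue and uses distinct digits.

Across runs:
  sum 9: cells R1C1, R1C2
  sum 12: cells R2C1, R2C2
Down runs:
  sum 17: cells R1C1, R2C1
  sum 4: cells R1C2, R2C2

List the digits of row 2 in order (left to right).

9 3

17 in 2 cells must be {8,9}; 4 in 2 cells must be {1,3}.
The 9 across and the 17 down share only 8, so R1C1 = 8.
R1C2 = 9 − 8 = 1 completes the 9 across.
R2C1 = 17 − 8 = 9 completes the 17 down.
R2C2 = 12 − 9 = 3 completes the 12 across.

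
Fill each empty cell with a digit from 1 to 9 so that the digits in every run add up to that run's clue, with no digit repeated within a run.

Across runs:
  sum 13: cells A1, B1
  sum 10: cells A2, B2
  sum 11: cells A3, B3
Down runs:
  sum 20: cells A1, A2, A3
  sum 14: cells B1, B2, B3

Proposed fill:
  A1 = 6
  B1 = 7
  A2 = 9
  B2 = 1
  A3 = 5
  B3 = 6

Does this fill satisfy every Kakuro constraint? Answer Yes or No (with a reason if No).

Across: 6+7=13; 9+1=10; 5+6=11. Down: 6+9+5=20; 7+1+6=14. No digit repeats within any run.

Yes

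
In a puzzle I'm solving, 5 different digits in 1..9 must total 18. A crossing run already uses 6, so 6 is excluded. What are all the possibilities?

5 distinct digits from 1–9 sum between 15 and 35.
Dropping sets that contain 6.

{1,2,3,4,8}; {1,2,3,5,7}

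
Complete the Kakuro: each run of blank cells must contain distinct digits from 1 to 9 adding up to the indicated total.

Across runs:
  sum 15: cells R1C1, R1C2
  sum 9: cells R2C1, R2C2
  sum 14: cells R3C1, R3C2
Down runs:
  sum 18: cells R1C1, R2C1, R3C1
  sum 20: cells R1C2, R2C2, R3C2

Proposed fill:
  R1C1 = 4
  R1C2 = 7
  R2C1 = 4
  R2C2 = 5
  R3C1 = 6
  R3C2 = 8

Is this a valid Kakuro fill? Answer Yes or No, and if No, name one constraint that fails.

No — the down run R1C1–R3C1 sums to 14, not 18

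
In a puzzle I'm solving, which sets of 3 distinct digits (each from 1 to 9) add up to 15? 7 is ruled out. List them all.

3 distinct digits from 1–9 sum between 6 and 24.
Dropping sets that contain 7.

{1,5,9}; {1,6,8}; {2,4,9}; {2,5,8}; {3,4,8}; {4,5,6}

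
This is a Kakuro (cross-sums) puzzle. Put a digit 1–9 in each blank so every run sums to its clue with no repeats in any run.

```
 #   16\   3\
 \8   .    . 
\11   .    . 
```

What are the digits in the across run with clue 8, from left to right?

16 in 2 cells must be {7,9}; 3 in 2 cells must be {1,2}.
The 8 across and the 16 down share only 7, so R1C1 = 7.
R1C2 = 8 − 7 = 1 completes the 8 across.
R2C1 = 16 − 7 = 9 completes the 16 down.
R2C2 = 11 − 9 = 2 completes the 11 across.

7 1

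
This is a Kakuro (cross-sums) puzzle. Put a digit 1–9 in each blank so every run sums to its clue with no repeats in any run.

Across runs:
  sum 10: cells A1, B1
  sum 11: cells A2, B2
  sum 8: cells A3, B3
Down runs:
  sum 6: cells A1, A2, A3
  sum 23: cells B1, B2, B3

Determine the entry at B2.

6 in 3 cells must be {1,2,3}; 23 in 3 cells must be {6,8,9}.
The 8 across and the 23 down share only 6, so B3 = 6.
A3 = 8 − 6 = 2 completes the 8 across.
Given what's placed, A2 must be 3 to fit the 11 across and 6 down.
B2 = 11 − 3 = 8 completes the 11 across.
A1 = 6 − 5 = 1 completes the 6 down.
B1 = 10 − 1 = 9 completes the 10 across.

8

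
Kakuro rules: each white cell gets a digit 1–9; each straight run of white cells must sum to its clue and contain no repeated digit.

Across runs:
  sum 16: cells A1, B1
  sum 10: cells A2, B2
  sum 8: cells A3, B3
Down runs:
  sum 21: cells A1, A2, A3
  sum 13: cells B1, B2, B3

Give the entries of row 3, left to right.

16 in 2 cells must be {7,9}.
Nothing is forced directly, so branch on A3, whose candidates are 5 or 6 or 7. If A3 = 6: that forces A1 = 7, B1 = 9, A2 = 8, after which B2 would have to be in {2} for the 10 across but in {1,3} for the 13 down — contradiction. If A3 = 7: that forces A1 = 9, B1 = 7, after which A2 would have to be in {1,2,3,4,6,7,8,9} for the 10 across but in {5} for the 21 down — contradiction. So A3 = 5.
B3 = 8 − 5 = 3 completes the 8 across.
Given what's placed, B1 must be 9 to fit the 16 across and 13 down.
B2 = 13 − 12 = 1 completes the 13 down.
A1 = 16 − 9 = 7 completes the 16 across.
A2 = 10 − 1 = 9 completes the 10 across.

5, 3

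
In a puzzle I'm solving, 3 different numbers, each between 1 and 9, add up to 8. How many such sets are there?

3 distinct digits from 1–9 sum between 6 and 24.
Enumerating: {1,2,5}, {1,3,4}.

2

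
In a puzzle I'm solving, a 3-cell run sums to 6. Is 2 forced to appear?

Yes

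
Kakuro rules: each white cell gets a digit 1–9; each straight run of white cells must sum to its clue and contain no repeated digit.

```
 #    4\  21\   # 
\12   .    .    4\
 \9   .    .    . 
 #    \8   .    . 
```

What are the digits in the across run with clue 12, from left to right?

4 in 2 cells must be {1,3}.
The 12 across and the 4 down share only 3, so R1C1 = 3.
R1C2 = 12 − 3 = 9 completes the 12 across.
R2C1 = 4 − 3 = 1 completes the 4 down.
R2C2 = 5: the only remaining digit allowed by both the 9 across and the 21 down.
R2C3 = 9 − 6 = 3 completes the 9 across.
R3C2 = 21 − 14 = 7 completes the 21 down.
R3C3 = 8 − 7 = 1 completes the 8 across.

3 9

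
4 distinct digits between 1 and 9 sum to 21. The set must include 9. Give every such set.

4 distinct digits from 1–9 sum between 10 and 30.
Keeping only sets containing 9.

{1,3,8,9}; {1,4,7,9}; {1,5,6,9}; {2,3,7,9}; {2,4,6,9}; {3,4,5,9}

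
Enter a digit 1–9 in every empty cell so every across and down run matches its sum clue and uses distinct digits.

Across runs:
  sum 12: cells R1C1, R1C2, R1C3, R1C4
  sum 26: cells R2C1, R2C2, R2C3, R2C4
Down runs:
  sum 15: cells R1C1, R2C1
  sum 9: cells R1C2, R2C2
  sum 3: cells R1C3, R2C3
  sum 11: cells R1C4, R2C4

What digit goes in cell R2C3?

3 in 2 cells must be {1,2}.
Only 6 fits R1C1 under both its across sum 12 and down sum 15.
R2C1 = 15 − 6 = 9 completes the 15 down.
Given what's placed, R2C3 must be 2 to fit the 26 across and 3 down.

2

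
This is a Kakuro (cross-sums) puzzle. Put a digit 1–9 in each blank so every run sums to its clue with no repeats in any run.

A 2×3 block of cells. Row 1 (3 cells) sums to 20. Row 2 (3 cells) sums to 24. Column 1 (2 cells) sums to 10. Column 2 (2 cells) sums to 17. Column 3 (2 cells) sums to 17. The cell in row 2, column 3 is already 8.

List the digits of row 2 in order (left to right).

24 in 3 cells must be {7,8,9}; 17 in 2 cells must be {8,9}.
(1,3) = 17 − 8 = 9 completes the 17 down.
(2,2) = 9: the only remaining digit allowed by both the 24 across and the 17 down.
(1,2) = 17 − 9 = 8 completes the 17 down.
(2,1) = 24 − 17 = 7 completes the 24 across.
(1,1) = 20 − 17 = 3 completes the 20 across.

7 9 8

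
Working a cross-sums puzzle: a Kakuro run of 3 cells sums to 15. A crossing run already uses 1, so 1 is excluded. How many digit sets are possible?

3 distinct digits from 1–9 sum between 6 and 24.
Dropping sets that contain 1.
Enumerating: {2,4,9}, {2,5,8}, {2,6,7}, {3,4,8}, {3,5,7}, {4,5,6}.

6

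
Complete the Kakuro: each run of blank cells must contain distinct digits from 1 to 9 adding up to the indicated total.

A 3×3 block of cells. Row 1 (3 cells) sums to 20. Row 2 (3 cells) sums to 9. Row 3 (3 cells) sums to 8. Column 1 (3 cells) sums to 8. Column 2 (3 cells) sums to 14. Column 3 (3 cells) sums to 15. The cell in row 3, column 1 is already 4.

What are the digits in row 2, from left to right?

1 2 6

Given what's placed, (1,1) must be 3 to fit the 20 across and 8 down.
(2,1) = 8 − 7 = 1 completes the 8 down.
Nothing is forced directly, so branch on (3,3), whose candidates are 1 or 3. If (3,3) = 3: that forces (1,3) = 8, after which (2,3) would have to be in {2,3,5,6} for the 9 across but in {4} for the 15 down — contradiction. So (3,3) = 1.
(3,2) = 8 − 5 = 3 completes the 8 across.
Given what's placed, (1,2) must be 9 to fit the 20 across and 14 down.
(1,3) = 20 − 12 = 8 completes the 20 across.
(2,2) = 14 − 12 = 2 completes the 14 down.
(2,3) = 9 − 3 = 6 completes the 9 across.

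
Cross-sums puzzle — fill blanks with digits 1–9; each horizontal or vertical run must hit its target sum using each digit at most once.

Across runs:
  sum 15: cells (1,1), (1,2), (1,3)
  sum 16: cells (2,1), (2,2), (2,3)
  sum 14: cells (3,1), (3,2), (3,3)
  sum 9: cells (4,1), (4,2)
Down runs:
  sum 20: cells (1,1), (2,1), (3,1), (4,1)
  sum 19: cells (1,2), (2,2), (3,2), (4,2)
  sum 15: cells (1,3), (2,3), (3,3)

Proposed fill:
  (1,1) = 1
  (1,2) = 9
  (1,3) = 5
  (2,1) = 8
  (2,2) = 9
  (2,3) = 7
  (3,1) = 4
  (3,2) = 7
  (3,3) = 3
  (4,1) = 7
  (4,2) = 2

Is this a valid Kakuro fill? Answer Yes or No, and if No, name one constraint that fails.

No — the across run (2,1)–(2,3) sums to 24, not 16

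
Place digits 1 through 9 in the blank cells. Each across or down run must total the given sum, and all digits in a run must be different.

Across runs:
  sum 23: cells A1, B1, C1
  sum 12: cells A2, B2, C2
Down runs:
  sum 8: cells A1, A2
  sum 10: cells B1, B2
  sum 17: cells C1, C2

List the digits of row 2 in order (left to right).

23 in 3 cells must be {6,8,9}; 17 in 2 cells must be {8,9}.
The 23 across and the 8 down share only 6, so A1 = 6.
A2 = 8 − 6 = 2 completes the 8 down.
Given what's placed, C2 must be 9 to fit the 12 across and 17 down.
C1 = 17 − 9 = 8 completes the 17 down.
B2 = 12 − 11 = 1 completes the 12 across.
B1 = 23 − 14 = 9 completes the 23 across.

2, 1, 9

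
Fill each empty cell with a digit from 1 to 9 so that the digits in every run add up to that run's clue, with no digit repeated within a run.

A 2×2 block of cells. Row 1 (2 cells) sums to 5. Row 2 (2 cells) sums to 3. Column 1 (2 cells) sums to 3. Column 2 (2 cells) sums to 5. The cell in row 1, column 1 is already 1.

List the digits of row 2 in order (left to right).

2 1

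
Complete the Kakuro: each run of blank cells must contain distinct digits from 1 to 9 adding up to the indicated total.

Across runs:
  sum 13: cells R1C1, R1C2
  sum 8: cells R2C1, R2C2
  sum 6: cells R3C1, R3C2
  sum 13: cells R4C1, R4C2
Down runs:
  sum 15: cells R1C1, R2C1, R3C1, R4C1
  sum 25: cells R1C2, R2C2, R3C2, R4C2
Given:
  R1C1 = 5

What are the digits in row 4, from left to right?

R1C2 = 13 − 5 = 8 completes the 13 across.
No cell is forced outright now. R4C1 can only be 6 or 7 (the digits allowed by both its 13 across and its 15 down). If R4C1 = 6: that forces R3C1 = 1, R3C2 = 5, after which R4C2 would have to be in {7} for the 13 across but in {3,9} for the 25 down — contradiction. So R4C1 = 7.
R4C2 = 13 − 7 = 6 completes the 13 across.
No cell is forced outright now. R2C1 can only be 1 or 2 (the digits allowed by both its 8 across and its 15 down). If R2C1 = 2: then R2C2 would have to be in {6} for the 8 across but in {2,4,7,9} for the 25 down — contradiction. So R2C1 = 1.
R2C2 = 8 − 1 = 7 completes the 8 across.
R3C1 = 15 − 13 = 2 completes the 15 down.
R3C2 = 6 − 2 = 4 completes the 6 across.

7, 6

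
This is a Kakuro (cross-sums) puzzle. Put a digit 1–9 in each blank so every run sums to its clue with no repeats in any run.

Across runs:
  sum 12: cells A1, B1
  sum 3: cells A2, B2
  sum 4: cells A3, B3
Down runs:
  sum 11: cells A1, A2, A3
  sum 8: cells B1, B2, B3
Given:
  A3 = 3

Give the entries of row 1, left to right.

7 5

3 in 2 cells must be {1,2}; 4 in 2 cells must be {1,3}.
Given what's placed, A1 must be 7 to fit the 12 across and 11 down.
B1 = 12 − 7 = 5 completes the 12 across.
A2 = 11 − 10 = 1 completes the 11 down.
B2 = 3 − 1 = 2 completes the 3 across.
B3 = 4 − 3 = 1 completes the 4 across.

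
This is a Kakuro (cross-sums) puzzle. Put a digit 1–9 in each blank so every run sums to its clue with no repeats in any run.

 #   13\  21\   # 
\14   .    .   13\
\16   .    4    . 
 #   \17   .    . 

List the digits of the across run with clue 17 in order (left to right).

17 in 2 cells must be {8,9}.
No cell is forced outright now. R3C3 can only be 8 or 9 (the digits allowed by both its 17 across and its 13 down). If R3C3 = 9: then R2C3 would have to be in {3,5,7,9} for the 16 across but in {4} for the 13 down — contradiction. So R3C3 = 8.
R2C3 = 13 − 8 = 5 completes the 13 down.
R3C2 = 17 − 8 = 9 completes the 17 across.
R1C2 = 21 − 13 = 8 completes the 21 down.
R2C1 = 16 − 9 = 7 completes the 16 across.
R1C1 = 14 − 8 = 6 completes the 14 across.

9, 8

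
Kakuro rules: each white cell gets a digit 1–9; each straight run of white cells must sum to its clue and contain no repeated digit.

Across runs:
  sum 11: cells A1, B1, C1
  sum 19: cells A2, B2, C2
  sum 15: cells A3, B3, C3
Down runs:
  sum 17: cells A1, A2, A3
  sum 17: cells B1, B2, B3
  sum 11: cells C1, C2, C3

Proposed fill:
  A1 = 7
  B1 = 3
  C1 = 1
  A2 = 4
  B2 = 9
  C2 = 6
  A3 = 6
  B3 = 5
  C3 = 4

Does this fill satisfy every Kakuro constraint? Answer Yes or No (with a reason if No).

Yes

Across: 7+3+1=11; 4+9+6=19; 6+5+4=15. Down: 7+4+6=17; 3+9+5=17; 1+6+4=11. No digit repeats within any run.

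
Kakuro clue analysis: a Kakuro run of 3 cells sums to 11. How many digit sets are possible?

5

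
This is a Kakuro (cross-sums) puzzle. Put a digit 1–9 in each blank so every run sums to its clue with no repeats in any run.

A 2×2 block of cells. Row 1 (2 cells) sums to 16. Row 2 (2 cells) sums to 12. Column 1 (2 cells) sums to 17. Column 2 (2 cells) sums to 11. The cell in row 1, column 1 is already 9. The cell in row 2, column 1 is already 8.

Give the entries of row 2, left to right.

16 in 2 cells must be {7,9}; 17 in 2 cells must be {8,9}.
(1,2) = 16 − 9 = 7 completes the 16 across.
(2,2) = 12 − 8 = 4 completes the 12 across.

8, 4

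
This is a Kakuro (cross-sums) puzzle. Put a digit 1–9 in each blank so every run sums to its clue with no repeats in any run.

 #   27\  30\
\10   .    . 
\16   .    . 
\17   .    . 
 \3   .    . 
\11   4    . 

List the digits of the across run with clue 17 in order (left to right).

9 8

16 in 2 cells must be {7,9}; 17 in 2 cells must be {8,9}; 3 in 2 cells must be {1,2}.
R5C2 = 11 − 4 = 7 completes the 11 across.
Given what's placed, R2C2 must be 9 to fit the 16 across and 30 down.
Given what's placed, R3C2 must be 8 to fit the 17 across and 30 down.
R2C1 = 16 − 9 = 7 completes the 16 across.
R3C1 = 17 − 8 = 9 completes the 17 across.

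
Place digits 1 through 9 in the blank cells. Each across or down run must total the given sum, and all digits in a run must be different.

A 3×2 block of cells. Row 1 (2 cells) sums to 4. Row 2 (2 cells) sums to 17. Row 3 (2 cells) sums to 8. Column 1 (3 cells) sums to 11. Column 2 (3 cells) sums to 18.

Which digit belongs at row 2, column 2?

9

4 in 2 cells must be {1,3}; 17 in 2 cells must be {8,9}.
The 17 across and the 11 down share only 8, so (2,1) = 8.
(2,2) = 17 − 8 = 9 completes the 17 across.
Given what's placed, (1,1) must be 1 to fit the 4 across and 11 down.
(1,2) = 4 − 1 = 3 completes the 4 across.
(3,1) = 11 − 9 = 2 completes the 11 down.
(3,2) = 8 − 2 = 6 completes the 8 across.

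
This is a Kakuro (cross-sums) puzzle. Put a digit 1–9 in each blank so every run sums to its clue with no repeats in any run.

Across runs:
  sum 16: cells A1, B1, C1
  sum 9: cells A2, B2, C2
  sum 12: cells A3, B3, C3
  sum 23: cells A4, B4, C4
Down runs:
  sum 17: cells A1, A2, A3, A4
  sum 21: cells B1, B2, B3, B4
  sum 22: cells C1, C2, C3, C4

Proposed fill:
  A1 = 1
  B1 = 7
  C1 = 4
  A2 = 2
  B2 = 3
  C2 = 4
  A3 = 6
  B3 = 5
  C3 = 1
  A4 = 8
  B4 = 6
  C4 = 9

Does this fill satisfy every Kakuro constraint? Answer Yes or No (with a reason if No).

No — the down run C1–C4 sums to 18, not 22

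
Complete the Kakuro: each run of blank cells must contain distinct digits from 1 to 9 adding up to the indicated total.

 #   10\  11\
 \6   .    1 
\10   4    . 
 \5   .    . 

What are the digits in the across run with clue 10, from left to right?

R1C1 = 6 − 1 = 5 completes the 6 across.
R2C2 = 10 − 4 = 6 completes the 10 across.
R3C1 = 10 − 9 = 1 completes the 10 down.
R3C2 = 5 − 1 = 4 completes the 5 across.

4, 6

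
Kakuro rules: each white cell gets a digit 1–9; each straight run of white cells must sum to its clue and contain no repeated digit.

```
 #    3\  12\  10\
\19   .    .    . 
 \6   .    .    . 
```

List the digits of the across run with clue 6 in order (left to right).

6 in 3 cells must be {1,2,3}; 3 in 2 cells must be {1,2}.
The 19 across and the 3 down share only 2, so R1C1 = 2.
R2C1 = 3 − 2 = 1 completes the 3 down.
Given what's placed, R2C2 must be 3 to fit the 6 across and 12 down.
R2C3 = 6 − 4 = 2 completes the 6 across.
R1C2 = 12 − 3 = 9 completes the 12 down.
R1C3 = 19 − 11 = 8 completes the 19 across.

1 3 2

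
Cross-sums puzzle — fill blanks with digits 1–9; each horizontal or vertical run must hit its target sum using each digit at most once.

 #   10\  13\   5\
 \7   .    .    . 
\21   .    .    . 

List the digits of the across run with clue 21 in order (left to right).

8 9 4

7 in 3 cells must be {1,2,4}.
The 7 across and the 13 down share only 4, so R1C2 = 4.
R2C2 = 13 − 4 = 9 completes the 13 down.
Given what's placed, R2C3 must be 4 to fit the 21 across and 5 down.
R1C3 = 5 − 4 = 1 completes the 5 down.
R2C1 = 21 − 13 = 8 completes the 21 across.
R1C1 = 7 − 5 = 2 completes the 7 across.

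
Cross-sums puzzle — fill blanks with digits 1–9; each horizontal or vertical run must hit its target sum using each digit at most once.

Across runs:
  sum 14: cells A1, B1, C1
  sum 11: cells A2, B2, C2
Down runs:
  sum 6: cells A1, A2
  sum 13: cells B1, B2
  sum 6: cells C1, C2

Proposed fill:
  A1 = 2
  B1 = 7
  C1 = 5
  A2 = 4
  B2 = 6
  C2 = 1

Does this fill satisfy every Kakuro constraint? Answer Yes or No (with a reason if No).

Across: 2+7+5=14; 4+6+1=11. Down: 2+4=6; 7+6=13; 5+1=6. No digit repeats within any run.

Yes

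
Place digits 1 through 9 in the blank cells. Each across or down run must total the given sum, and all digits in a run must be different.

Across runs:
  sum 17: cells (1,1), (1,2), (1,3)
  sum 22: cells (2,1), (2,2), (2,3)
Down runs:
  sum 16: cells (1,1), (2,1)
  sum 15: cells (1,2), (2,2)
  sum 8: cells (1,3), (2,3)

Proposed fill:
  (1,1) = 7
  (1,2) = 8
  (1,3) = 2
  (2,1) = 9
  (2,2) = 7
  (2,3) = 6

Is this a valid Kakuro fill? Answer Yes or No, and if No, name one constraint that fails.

Across: 7+8+2=17; 9+7+6=22. Down: 7+9=16; 8+7=15; 2+6=8. No digit repeats within any run.

Yes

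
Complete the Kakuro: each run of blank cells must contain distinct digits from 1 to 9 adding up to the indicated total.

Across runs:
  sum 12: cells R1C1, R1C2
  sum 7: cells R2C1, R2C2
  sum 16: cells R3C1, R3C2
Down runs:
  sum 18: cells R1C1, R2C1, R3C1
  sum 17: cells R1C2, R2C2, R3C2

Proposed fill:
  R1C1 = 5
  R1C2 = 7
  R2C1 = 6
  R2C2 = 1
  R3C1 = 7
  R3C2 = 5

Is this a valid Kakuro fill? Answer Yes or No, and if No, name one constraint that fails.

No — the down run R1C2–R3C2 sums to 13, not 17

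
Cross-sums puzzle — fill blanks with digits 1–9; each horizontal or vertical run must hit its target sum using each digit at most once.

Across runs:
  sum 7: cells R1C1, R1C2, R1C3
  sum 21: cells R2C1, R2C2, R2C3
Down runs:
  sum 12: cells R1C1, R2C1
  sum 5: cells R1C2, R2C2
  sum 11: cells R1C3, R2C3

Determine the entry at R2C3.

7 in 3 cells must be {1,2,4}.
The 7 across and the 12 down share only 4, so R1C1 = 4.
Given what's placed, R1C3 must be 2 to fit the 7 across and 11 down.
R2C1 = 12 − 4 = 8 completes the 12 down.
R2C2 = 4: the only remaining digit allowed by both the 21 across and the 5 down.
R2C3 = 21 − 12 = 9 completes the 21 across.
R1C2 = 7 − 6 = 1 completes the 7 across.

9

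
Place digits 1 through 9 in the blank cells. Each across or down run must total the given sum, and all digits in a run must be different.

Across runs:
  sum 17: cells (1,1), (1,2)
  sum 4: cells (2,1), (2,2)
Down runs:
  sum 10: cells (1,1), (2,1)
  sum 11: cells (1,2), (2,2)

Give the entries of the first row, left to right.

9, 8

17 in 2 cells must be {8,9}; 4 in 2 cells must be {1,3}.
The 4 across and the 11 down share only 3, so (2,2) = 3.
(1,2) = 11 − 3 = 8 completes the 11 down.
(2,1) = 4 − 3 = 1 completes the 4 across.
(1,1) = 17 − 8 = 9 completes the 17 across.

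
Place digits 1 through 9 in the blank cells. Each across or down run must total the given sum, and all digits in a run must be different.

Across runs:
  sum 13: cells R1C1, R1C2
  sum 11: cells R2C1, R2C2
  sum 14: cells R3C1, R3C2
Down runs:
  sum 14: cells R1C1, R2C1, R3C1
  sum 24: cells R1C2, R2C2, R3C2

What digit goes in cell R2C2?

8

24 in 3 cells must be {7,8,9}.
Nothing is forced directly, so branch on R1C2, whose candidates are 7 or 8 or 9. If R1C2 = 8: that forces R1C1 = 5, R3C2 = 9, R2C2 = 7, after which R3C1 would have to be in {5} for the 14 across but in {1,2,3,6,7,8} for the 14 down — contradiction. If R1C2 = 9: that forces R1C1 = 4, R3C2 = 8, R2C2 = 7, after which R3C1 would have to be in {6} for the 14 across but in {1,2,3,7,8,9} for the 14 down — contradiction. So R1C2 = 7.
R1C1 = 13 − 7 = 6 completes the 13 across.
Given what's placed, R3C1 must be 5 to fit the 14 across and 14 down.
R3C2 = 14 − 5 = 9 completes the 14 across.
R2C1 = 14 − 11 = 3 completes the 14 down.
R2C2 = 11 − 3 = 8 completes the 11 across.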